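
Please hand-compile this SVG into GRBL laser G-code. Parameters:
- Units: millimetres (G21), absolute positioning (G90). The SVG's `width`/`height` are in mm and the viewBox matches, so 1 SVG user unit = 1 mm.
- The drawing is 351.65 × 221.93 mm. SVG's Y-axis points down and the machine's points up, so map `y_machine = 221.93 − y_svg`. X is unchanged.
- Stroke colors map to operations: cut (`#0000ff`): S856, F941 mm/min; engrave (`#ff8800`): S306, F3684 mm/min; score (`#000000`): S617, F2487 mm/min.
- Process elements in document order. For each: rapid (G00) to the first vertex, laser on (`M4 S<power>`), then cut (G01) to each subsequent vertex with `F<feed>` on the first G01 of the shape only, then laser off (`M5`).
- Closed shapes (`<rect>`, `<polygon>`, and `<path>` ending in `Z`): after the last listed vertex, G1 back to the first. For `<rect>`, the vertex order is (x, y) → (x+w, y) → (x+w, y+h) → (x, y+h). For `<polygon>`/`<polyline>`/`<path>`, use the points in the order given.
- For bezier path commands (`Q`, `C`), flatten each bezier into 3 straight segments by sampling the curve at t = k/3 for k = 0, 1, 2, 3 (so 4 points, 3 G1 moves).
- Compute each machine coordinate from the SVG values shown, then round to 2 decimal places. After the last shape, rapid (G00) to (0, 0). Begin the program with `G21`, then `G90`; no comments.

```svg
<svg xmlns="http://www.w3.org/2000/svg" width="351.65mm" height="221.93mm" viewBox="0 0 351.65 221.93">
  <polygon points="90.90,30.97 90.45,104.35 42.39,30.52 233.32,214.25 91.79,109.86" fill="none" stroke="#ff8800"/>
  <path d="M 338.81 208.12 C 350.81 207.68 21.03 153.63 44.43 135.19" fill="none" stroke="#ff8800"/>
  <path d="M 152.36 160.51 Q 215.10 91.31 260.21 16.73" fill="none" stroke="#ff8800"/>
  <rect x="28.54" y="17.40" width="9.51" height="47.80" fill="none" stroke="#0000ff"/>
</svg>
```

viewBox `0 0 351.65 221.93` with mm width/height → 1 unit = 1 mm. Flip: y_m = 221.93 − y_svg.

**Shape 1** — `<polygon>` closed polygon, stroke `#ff8800` → engrave (S306, F3684). Machine vertices: (90.90,190.96) → (90.45,117.58) → (42.39,191.41) → (233.32,7.68) → (91.79,112.07) → (90.90,190.96). Closed: final G1 returns to the first vertex.

**Shape 2** — `<path>` cubic bezier, stroke `#ff8800` → engrave (S306, F3684). Control points (SVG): P0=(338.81,208.12), P1=(350.81,207.68), P2=(21.03,153.63), P3=(44.43,135.19); sampled at t=k/3. Machine vertices: (338.81,13.81) → (262.62,28.82) → (113.02,59.73) → (44.43,86.74). Open path.

**Shape 3** — `<path>` quadratic bezier, stroke `#ff8800` → engrave (S306, F3684). Control points (SVG): P0=(152.36,160.51), P1=(215.10,91.31), P2=(260.21,16.73); sampled at t=k/3. Machine vertices: (152.36,61.42) → (192.23,108.15) → (228.18,156.08) → (260.21,205.20). Open path.

**Shape 4** — `<rect>` rectangle, stroke `#0000ff` → cut (S856, F941). Machine vertices: (28.54,204.53) → (38.05,204.53) → (38.05,156.73) → (28.54,156.73) → (28.54,204.53). Closed: final G1 returns to the first vertex.

G21
G90
G00 X90.90 Y190.96
M4 S306
G01 X90.45 Y117.58 F3684
G01 X42.39 Y191.41
G01 X233.32 Y7.68
G01 X91.79 Y112.07
G01 X90.90 Y190.96
M5
G00 X338.81 Y13.81
M4 S306
G01 X262.62 Y28.82 F3684
G01 X113.02 Y59.73
G01 X44.43 Y86.74
M5
G00 X152.36 Y61.42
M4 S306
G01 X192.23 Y108.15 F3684
G01 X228.18 Y156.08
G01 X260.21 Y205.20
M5
G00 X28.54 Y204.53
M4 S856
G01 X38.05 Y204.53 F941
G01 X38.05 Y156.73
G01 X28.54 Y156.73
G01 X28.54 Y204.53
M5
G00 X0.00 Y0.00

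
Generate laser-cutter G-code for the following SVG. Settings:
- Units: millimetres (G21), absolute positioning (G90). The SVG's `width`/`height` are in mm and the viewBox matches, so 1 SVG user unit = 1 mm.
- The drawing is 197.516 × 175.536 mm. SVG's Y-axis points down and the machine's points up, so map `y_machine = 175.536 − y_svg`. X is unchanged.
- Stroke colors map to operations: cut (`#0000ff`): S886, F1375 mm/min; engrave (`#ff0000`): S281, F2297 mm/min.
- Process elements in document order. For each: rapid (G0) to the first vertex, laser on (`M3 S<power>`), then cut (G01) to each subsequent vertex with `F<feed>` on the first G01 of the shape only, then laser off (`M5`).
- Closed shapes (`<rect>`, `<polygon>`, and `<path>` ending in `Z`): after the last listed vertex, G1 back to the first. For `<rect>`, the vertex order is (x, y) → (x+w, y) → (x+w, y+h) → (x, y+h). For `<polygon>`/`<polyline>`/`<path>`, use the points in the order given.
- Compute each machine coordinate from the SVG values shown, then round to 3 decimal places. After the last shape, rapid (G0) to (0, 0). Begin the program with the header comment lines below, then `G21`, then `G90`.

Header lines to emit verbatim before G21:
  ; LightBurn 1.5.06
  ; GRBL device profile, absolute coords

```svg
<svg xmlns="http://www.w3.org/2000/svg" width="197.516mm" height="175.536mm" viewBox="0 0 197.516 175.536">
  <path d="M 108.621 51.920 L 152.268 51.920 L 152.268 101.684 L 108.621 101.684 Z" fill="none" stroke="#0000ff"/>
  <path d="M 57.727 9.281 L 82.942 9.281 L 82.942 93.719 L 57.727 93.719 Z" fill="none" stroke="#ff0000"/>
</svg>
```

1 u = 1 mm; y_m = 175.536 − y.

[1] `<path>` rectangle, #0000ff→cut S886 F1375: (108.621,123.616) → (152.268,123.616) → (152.268,73.852) → (108.621,73.852) → (108.621,123.616) (closed)

[2] `<path>` rectangle, #ff0000→engrave S281 F2297: (57.727,166.255) → (82.942,166.255) → (82.942,81.817) → (57.727,81.817) → (57.727,166.255) (closed)

; LightBurn 1.5.06
; GRBL device profile, absolute coords
G21
G90
G0 X108.621 Y123.616
M3 S886
G01 X152.268 Y123.616 F1375
G01 X152.268 Y73.852
G01 X108.621 Y73.852
G01 X108.621 Y123.616
M5
G0 X57.727 Y166.255
M3 S281
G01 X82.942 Y166.255 F2297
G01 X82.942 Y81.817
G01 X57.727 Y81.817
G01 X57.727 Y166.255
M5
G0 X0.000 Y0.000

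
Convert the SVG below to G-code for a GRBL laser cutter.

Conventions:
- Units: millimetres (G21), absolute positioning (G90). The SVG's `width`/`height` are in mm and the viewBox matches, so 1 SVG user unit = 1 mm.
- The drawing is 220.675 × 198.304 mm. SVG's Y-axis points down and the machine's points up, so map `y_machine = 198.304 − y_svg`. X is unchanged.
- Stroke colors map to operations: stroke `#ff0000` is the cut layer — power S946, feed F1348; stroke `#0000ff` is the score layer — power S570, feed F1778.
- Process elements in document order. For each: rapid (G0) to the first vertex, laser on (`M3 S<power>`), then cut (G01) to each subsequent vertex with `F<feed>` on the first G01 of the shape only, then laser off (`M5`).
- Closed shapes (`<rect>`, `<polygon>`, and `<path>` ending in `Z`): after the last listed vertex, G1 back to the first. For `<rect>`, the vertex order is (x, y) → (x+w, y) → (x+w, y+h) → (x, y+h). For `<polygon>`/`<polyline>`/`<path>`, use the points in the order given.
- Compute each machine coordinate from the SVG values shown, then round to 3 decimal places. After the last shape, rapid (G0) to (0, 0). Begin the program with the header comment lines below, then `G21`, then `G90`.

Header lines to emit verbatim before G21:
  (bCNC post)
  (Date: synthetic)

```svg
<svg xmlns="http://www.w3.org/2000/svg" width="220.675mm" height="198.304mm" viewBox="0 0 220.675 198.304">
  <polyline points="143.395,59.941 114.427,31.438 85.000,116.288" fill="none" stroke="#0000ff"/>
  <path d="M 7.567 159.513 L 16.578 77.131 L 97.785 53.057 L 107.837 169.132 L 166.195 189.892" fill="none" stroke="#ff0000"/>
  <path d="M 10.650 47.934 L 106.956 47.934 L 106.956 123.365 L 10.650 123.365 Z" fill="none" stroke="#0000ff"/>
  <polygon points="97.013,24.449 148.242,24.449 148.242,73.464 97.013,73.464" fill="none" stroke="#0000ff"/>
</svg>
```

1 u = 1 mm; y_m = 198.304 − y.

[1] `<polyline>` open polyline, #0000ff→score S570 F1778: (143.395,138.363) → (114.427,166.866) → (85.000,82.016)

[2] `<path>` open polyline, #ff0000→cut S946 F1348: (7.567,38.791) → (16.578,121.173) → (97.785,145.247) → (107.837,29.172) → (166.195,8.412)

[3] `<path>` rectangle, #0000ff→score S570 F1778: (10.650,150.370) → (106.956,150.370) → (106.956,74.939) → (10.650,74.939) → (10.650,150.370) (closed)

[4] `<polygon>` rectangle, #0000ff→score S570 F1778: (97.013,173.855) → (148.242,173.855) → (148.242,124.840) → (97.013,124.840) → (97.013,173.855) (closed)

(bCNC post)
(Date: synthetic)
G21
G90
G0 X143.395 Y138.363
M3 S570
G01 X114.427 Y166.866 F1778
G01 X85.000 Y82.016
M5
G0 X7.567 Y38.791
M3 S946
G01 X16.578 Y121.173 F1348
G01 X97.785 Y145.247
G01 X107.837 Y29.172
G01 X166.195 Y8.412
M5
G0 X10.650 Y150.370
M3 S570
G01 X106.956 Y150.370 F1778
G01 X106.956 Y74.939
G01 X10.650 Y74.939
G01 X10.650 Y150.370
M5
G0 X97.013 Y173.855
M3 S570
G01 X148.242 Y173.855 F1778
G01 X148.242 Y124.840
G01 X97.013 Y124.840
G01 X97.013 Y173.855
M5
G0 X0.000 Y0.000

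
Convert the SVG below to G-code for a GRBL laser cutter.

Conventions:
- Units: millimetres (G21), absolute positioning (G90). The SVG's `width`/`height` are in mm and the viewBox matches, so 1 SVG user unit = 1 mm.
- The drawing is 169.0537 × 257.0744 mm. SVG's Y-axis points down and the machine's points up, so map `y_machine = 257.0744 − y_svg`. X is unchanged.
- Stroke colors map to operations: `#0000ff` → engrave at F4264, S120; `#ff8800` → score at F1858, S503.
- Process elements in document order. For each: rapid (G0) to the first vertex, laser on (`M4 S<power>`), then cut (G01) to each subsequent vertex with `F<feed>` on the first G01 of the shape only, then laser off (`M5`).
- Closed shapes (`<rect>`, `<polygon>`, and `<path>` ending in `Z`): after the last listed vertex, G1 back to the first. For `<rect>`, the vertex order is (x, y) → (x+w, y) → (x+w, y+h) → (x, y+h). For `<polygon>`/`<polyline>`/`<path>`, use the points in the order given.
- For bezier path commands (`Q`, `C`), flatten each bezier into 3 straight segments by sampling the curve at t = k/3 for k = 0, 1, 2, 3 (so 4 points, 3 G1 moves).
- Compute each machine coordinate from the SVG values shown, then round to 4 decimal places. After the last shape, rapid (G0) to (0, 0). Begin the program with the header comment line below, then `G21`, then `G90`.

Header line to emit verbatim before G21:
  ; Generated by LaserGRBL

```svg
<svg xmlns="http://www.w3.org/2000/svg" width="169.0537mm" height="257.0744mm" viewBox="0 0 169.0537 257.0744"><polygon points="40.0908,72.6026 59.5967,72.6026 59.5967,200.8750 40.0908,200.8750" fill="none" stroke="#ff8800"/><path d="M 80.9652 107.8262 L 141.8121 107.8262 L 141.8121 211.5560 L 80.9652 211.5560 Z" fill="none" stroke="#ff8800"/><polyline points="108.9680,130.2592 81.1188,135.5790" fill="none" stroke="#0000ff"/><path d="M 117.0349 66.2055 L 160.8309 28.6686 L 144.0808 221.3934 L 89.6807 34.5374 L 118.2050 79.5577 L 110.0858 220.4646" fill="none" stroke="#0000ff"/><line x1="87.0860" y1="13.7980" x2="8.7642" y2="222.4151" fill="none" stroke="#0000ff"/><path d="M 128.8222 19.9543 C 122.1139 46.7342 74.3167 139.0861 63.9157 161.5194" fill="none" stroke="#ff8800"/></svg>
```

; Generated by LaserGRBL
G21
G90
G0 X40.0908 Y184.4718
M4 S503
G01 X59.5967 Y184.4718 F1858
G01 X59.5967 Y56.1994
G01 X40.0908 Y56.1994
G01 X40.0908 Y184.4718
M5
G0 X80.9652 Y149.2482
M4 S503
G01 X141.8121 Y149.2482 F1858
G01 X141.8121 Y45.5184
G01 X80.9652 Y45.5184
G01 X80.9652 Y149.2482
M5
G0 X108.9680 Y126.8152
M4 S120
G01 X81.1188 Y121.4954 F4264
M5
G0 X117.0349 Y190.8689
M4 S120
G01 X160.8309 Y228.4058 F4264
G01 X144.0808 Y35.6810
G01 X89.6807 Y222.5370
G01 X118.2050 Y177.5167
G01 X110.0858 Y36.6098
M5
G0 X87.0860 Y243.2764
M4 S120
G01 X8.7642 Y34.6593 F4264
M5
G0 X128.8222 Y237.1201
M4 S503
G01 X111.3245 Y193.5010 F1858
G01 X83.8752 Y136.2763
G01 X63.9157 Y95.5550
M5
G0 X0.0000 Y0.0000

viewBox `0 0 169.0537 257.0744` with mm width/height → 1 unit = 1 mm. Flip: y_m = 257.0744 − y_svg.

**Shape 1** — `<polygon>` rectangle, stroke `#ff8800` → score (S503, F1858). Machine vertices: (40.0908,184.4718) → (59.5967,184.4718) → (59.5967,56.1994) → (40.0908,56.1994) → (40.0908,184.4718). Closed: final G1 returns to the first vertex.

**Shape 2** — `<path>` rectangle, stroke `#ff8800` → score (S503, F1858). Machine vertices: (80.9652,149.2482) → (141.8121,149.2482) → (141.8121,45.5184) → (80.9652,45.5184) → (80.9652,149.2482). Closed: final G1 returns to the first vertex.

**Shape 3** — `<polyline>` line segment, stroke `#0000ff` → engrave (S120, F4264). Machine vertices: (108.9680,126.8152) → (81.1188,121.4954). Open path.

**Shape 4** — `<path>` open polyline, stroke `#0000ff` → engrave (S120, F4264). Machine vertices: (117.0349,190.8689) → (160.8309,228.4058) → (144.0808,35.6810) → (89.6807,222.5370) → (118.2050,177.5167) → (110.0858,36.6098). Open path.

**Shape 5** — `<line>` line segment, stroke `#0000ff` → engrave (S120, F4264). Machine vertices: (87.0860,243.2764) → (8.7642,34.6593). Open path.

**Shape 6** — `<path>` cubic bezier, stroke `#ff8800` → score (S503, F1858). Control points (SVG): P0=(128.8222,19.9543), P1=(122.1139,46.7342), P2=(74.3167,139.0861), P3=(63.9157,161.5194); sampled at t=k/3. Machine vertices: (128.8222,237.1201) → (111.3245,193.5010) → (83.8752,136.2763) → (63.9157,95.5550). Open path.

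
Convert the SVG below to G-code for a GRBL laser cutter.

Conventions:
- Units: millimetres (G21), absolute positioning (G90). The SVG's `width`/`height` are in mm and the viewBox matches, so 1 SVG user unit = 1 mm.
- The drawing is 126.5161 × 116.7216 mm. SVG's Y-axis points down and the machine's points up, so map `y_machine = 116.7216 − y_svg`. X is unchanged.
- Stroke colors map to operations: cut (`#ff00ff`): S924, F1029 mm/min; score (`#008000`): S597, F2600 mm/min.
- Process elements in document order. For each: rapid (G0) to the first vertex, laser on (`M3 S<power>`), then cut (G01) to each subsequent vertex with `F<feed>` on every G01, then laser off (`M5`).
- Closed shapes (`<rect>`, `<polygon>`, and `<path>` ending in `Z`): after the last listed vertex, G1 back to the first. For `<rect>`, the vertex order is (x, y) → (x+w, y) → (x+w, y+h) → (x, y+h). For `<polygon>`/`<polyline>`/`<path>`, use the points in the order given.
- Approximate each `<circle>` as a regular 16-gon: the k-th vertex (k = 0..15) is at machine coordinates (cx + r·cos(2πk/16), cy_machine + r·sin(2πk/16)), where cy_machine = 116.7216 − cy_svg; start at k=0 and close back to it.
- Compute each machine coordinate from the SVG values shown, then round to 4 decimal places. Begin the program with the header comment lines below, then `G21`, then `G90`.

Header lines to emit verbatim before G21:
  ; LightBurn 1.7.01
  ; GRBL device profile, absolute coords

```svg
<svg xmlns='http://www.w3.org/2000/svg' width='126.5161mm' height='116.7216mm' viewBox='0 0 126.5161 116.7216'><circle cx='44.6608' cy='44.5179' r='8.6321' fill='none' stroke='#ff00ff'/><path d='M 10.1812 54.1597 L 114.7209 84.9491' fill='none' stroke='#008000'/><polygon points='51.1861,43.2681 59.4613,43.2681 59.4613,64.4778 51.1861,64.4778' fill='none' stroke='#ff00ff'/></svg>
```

1 u = 1 mm; y_m = 116.7216 − y.

[1] `<circle>` circle, #ff00ff→cut S924 F1029: (53.2929,72.2037) → (52.6358,75.5071) → (50.7646,78.3075) → (47.9642,80.1787) → (44.6608,80.8358) → (41.3574,80.1787) → (38.5570,78.3075) → (36.6858,75.5071) → (36.0287,72.2037) → (36.6858,68.9003) → (38.5570,66.0999) → (41.3574,64.2287) → (44.6608,63.5716) → (47.9642,64.2287) → (50.7646,66.0999) → (52.6358,68.9003) → (53.2929,72.2037) (closed)

[2] `<path>` line segment, #008000→score S597 F2600: (10.1812,62.5619) → (114.7209,31.7725)

[3] `<polygon>` rectangle, #ff00ff→cut S924 F1029: (51.1861,73.4535) → (59.4613,73.4535) → (59.4613,52.2438) → (51.1861,52.2438) → (51.1861,73.4535) (closed)

; LightBurn 1.7.01
; GRBL device profile, absolute coords
G21
G90
G0 X53.2929 Y72.2037
M3 S924
G01 X52.6358 Y75.5071 F1029
G01 X50.7646 Y78.3075 F1029
G01 X47.9642 Y80.1787 F1029
G01 X44.6608 Y80.8358 F1029
G01 X41.3574 Y80.1787 F1029
G01 X38.5570 Y78.3075 F1029
G01 X36.6858 Y75.5071 F1029
G01 X36.0287 Y72.2037 F1029
G01 X36.6858 Y68.9003 F1029
G01 X38.5570 Y66.0999 F1029
G01 X41.3574 Y64.2287 F1029
G01 X44.6608 Y63.5716 F1029
G01 X47.9642 Y64.2287 F1029
G01 X50.7646 Y66.0999 F1029
G01 X52.6358 Y68.9003 F1029
G01 X53.2929 Y72.2037 F1029
M5
G0 X10.1812 Y62.5619
M3 S597
G01 X114.7209 Y31.7725 F2600
M5
G0 X51.1861 Y73.4535
M3 S924
G01 X59.4613 Y73.4535 F1029
G01 X59.4613 Y52.2438 F1029
G01 X51.1861 Y52.2438 F1029
G01 X51.1861 Y73.4535 F1029
M5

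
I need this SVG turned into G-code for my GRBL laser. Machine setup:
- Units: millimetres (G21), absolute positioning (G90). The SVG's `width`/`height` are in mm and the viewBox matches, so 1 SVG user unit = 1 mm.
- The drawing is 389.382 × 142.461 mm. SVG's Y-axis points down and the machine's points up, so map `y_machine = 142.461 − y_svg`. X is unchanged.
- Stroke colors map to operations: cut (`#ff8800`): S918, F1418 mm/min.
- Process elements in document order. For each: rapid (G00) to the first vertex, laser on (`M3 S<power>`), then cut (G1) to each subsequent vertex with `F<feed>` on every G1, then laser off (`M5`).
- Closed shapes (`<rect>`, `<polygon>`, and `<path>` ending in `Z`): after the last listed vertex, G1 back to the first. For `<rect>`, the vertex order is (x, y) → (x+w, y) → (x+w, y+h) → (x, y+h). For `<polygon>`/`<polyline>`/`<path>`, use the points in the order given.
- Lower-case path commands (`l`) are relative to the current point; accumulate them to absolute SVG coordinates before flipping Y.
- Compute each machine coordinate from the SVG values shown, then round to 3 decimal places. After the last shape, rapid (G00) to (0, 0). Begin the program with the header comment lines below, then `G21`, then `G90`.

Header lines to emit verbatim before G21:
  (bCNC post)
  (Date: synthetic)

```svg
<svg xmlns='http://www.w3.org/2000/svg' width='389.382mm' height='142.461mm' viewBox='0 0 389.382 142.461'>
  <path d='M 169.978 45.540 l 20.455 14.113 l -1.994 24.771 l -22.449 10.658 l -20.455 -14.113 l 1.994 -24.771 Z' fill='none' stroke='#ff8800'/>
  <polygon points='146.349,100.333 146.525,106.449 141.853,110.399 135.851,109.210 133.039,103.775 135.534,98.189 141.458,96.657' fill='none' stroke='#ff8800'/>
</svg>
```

1 u = 1 mm; y_m = 142.461 − y.

[1] `<path>` regular polygon, #ff8800→cut S918 F1418: (169.978,96.921) → (190.433,82.808) → (188.439,58.037) → (165.990,47.379) → (145.535,61.492) → (147.529,86.263) → (169.978,96.921) (closed)

[2] `<polygon>` regular polygon, #ff8800→cut S918 F1418: (146.349,42.128) → (146.525,36.012) → (141.853,32.062) → (135.851,33.251) → (133.039,38.686) → (135.534,44.272) → (141.458,45.804) → (146.349,42.128) (closed)

(bCNC post)
(Date: synthetic)
G21
G90
G00 X169.978 Y96.921
M3 S918
G1 X190.433 Y82.808 F1418
G1 X188.439 Y58.037 F1418
G1 X165.990 Y47.379 F1418
G1 X145.535 Y61.492 F1418
G1 X147.529 Y86.263 F1418
G1 X169.978 Y96.921 F1418
M5
G00 X146.349 Y42.128
M3 S918
G1 X146.525 Y36.012 F1418
G1 X141.853 Y32.062 F1418
G1 X135.851 Y33.251 F1418
G1 X133.039 Y38.686 F1418
G1 X135.534 Y44.272 F1418
G1 X141.458 Y45.804 F1418
G1 X146.349 Y42.128 F1418
M5
G00 X0.000 Y0.000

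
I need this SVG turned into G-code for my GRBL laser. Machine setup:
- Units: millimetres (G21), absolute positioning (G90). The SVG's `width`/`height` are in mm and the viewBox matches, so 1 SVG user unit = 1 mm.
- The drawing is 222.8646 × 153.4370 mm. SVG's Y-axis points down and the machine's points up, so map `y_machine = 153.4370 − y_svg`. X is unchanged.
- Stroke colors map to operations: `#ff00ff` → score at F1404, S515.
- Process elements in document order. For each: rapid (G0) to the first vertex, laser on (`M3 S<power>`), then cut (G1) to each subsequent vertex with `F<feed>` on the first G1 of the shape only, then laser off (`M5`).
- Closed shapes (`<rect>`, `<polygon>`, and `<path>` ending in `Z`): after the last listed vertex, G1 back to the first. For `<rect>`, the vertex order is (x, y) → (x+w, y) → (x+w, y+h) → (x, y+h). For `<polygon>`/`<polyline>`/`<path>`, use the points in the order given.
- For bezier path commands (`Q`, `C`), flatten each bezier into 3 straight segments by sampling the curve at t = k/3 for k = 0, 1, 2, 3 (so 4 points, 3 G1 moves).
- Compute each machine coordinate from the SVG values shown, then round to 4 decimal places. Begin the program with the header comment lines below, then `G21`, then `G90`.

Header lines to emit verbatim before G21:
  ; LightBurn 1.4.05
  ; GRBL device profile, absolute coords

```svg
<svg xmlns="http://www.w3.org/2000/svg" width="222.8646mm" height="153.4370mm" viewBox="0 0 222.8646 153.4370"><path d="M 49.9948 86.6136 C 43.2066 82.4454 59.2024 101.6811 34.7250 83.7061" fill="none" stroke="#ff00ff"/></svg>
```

1 u = 1 mm; y_m = 153.4370 − y.

[1] `<path>` cubic bezier, #ff00ff→score S515 F1404: (49.9948,66.8234) → (48.4584,65.4353) → (48.0542,61.9145) → (34.7250,69.7309)

; LightBurn 1.4.05
; GRBL device profile, absolute coords
G21
G90
G0 X49.9948 Y66.8234
M3 S515
G1 X48.4584 Y65.4353 F1404
G1 X48.0542 Y61.9145
G1 X34.7250 Y69.7309
M5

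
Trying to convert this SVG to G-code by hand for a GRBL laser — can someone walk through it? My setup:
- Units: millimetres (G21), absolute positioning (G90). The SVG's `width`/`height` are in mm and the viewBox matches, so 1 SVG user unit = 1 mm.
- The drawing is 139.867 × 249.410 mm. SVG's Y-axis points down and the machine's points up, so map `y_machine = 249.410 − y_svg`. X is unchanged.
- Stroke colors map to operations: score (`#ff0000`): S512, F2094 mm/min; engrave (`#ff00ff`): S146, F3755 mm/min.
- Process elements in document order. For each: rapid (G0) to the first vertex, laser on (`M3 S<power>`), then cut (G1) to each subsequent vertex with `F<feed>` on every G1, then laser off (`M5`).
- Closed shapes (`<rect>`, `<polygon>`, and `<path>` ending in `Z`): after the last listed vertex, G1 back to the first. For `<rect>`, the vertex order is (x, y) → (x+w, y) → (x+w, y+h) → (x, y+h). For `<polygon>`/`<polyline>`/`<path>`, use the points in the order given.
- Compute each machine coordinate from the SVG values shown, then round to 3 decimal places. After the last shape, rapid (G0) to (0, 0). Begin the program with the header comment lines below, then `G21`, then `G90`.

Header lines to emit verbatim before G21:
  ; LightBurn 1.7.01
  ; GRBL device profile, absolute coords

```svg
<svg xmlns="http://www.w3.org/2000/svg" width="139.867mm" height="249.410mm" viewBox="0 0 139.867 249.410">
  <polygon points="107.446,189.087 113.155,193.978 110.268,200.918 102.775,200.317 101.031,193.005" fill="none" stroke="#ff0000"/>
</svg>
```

viewBox `0 0 139.867 249.410` with mm width/height → 1 unit = 1 mm. Flip: y_m = 249.410 − y_svg.

**Shape 1** — `<polygon>` regular polygon, stroke `#ff0000` → score (S512, F2094). Machine vertices: (107.446,60.323) → (113.155,55.432) → (110.268,48.492) → (102.775,49.093) → (101.031,56.405) → (107.446,60.323). Closed: final G1 returns to the first vertex.

; LightBurn 1.7.01
; GRBL device profile, absolute coords
G21
G90
G0 X107.446 Y60.323
M3 S512
G1 X113.155 Y55.432 F2094
G1 X110.268 Y48.492 F2094
G1 X102.775 Y49.093 F2094
G1 X101.031 Y56.405 F2094
G1 X107.446 Y60.323 F2094
M5
G0 X0.000 Y0.000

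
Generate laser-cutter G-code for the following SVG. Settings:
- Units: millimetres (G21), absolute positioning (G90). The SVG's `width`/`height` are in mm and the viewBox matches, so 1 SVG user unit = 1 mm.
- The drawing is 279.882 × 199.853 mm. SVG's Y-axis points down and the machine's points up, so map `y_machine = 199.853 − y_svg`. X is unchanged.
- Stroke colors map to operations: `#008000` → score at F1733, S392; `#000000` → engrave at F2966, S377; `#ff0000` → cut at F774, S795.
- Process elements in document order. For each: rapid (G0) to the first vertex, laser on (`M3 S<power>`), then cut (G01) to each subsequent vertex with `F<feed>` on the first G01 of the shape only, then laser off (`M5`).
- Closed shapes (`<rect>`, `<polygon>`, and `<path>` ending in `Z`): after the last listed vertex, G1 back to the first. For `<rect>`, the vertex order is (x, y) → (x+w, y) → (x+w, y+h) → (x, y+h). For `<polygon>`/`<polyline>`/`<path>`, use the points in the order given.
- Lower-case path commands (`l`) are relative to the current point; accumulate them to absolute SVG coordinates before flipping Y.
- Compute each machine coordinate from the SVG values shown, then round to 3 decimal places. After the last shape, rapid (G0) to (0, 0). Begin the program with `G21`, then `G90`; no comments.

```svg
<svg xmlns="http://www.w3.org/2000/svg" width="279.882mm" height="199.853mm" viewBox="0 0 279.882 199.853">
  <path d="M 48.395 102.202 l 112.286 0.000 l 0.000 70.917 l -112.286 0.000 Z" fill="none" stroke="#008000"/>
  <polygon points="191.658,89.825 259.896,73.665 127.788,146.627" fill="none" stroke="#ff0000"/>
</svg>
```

G21
G90
G0 X48.395 Y97.651
M3 S392
G01 X160.681 Y97.651 F1733
G01 X160.681 Y26.734
G01 X48.395 Y26.734
G01 X48.395 Y97.651
M5
G0 X191.658 Y110.028
M3 S795
G01 X259.896 Y126.188 F774
G01 X127.788 Y53.226
G01 X191.658 Y110.028
M5
G0 X0.000 Y0.000

viewBox `0 0 279.882 199.853` with mm width/height → 1 unit = 1 mm. Flip: y_m = 199.853 − y_svg.

**Shape 1** — `<path>` rectangle, stroke `#008000` → score (S392, F1733). Machine vertices: (48.395,97.651) → (160.681,97.651) → (160.681,26.734) → (48.395,26.734) → (48.395,97.651). Closed: final G1 returns to the first vertex.

**Shape 2** — `<polygon>` closed polygon, stroke `#ff0000` → cut (S795, F774). Machine vertices: (191.658,110.028) → (259.896,126.188) → (127.788,53.226) → (191.658,110.028). Closed: final G1 returns to the first vertex.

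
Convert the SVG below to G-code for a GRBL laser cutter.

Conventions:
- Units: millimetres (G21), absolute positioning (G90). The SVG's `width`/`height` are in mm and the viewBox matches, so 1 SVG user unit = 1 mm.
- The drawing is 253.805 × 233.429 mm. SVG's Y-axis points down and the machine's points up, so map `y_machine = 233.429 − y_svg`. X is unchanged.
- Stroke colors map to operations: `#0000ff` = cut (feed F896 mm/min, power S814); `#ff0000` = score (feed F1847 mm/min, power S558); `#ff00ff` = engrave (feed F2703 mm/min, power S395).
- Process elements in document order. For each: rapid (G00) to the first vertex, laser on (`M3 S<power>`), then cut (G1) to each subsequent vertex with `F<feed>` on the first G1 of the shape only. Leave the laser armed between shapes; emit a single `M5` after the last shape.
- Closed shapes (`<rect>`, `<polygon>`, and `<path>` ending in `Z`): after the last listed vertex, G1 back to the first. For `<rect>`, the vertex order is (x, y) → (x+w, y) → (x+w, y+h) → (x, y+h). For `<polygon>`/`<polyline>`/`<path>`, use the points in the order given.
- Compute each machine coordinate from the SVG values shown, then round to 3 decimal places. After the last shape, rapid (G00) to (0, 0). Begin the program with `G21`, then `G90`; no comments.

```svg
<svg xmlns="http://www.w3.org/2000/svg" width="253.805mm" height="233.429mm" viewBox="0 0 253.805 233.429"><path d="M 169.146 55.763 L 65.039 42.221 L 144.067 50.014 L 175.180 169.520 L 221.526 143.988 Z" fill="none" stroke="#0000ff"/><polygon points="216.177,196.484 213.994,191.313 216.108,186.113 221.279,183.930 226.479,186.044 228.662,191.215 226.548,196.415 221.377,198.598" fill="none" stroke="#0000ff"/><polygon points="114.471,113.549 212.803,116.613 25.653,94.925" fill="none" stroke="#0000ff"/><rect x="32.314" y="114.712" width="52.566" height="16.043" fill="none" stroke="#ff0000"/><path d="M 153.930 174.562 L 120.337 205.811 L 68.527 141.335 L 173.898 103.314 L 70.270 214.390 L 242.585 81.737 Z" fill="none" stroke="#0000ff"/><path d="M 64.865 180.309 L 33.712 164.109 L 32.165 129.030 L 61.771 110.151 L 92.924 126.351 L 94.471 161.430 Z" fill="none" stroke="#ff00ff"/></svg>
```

Since the viewBox matches the mm dimensions, user units are millimetres directly. The only transform is the Y-flip y_m = 233.429 − y_svg.

Shape 1 is a closed polygon drawn with `<path>`. Its stroke #0000ff means cut at S814, F896. After flipping Y the toolpath is (169.146,177.666) → (65.039,191.208) → (144.067,183.415) → (175.180,63.909) → (221.526,89.441) → (169.146,177.666), returning to the start.

Shape 2 is a regular polygon drawn with `<polygon>`. Its stroke #0000ff means cut at S814, F896. After flipping Y the toolpath is (216.177,36.945) → (213.994,42.116) → (216.108,47.316) → (221.279,49.499) → (226.479,47.385) → (228.662,42.214) → (226.548,37.014) → (221.377,34.831) → (216.177,36.945), returning to the start.

Shape 3 is a closed polygon drawn with `<polygon>`. Its stroke #0000ff means cut at S814, F896. After flipping Y the toolpath is (114.471,119.880) → (212.803,116.816) → (25.653,138.504) → (114.471,119.880), returning to the start.

Shape 4 is a rectangle drawn with `<rect>`. Its stroke #ff0000 means score at S558, F1847. After flipping Y the toolpath is (32.314,118.717) → (84.880,118.717) → (84.880,102.674) → (32.314,102.674) → (32.314,118.717), returning to the start.

Shape 5 is a closed polygon drawn with `<path>`. Its stroke #0000ff means cut at S814, F896. After flipping Y the toolpath is (153.930,58.867) → (120.337,27.618) → (68.527,92.094) → (173.898,130.115) → (70.270,19.039) → (242.585,151.692) → (153.930,58.867), returning to the start.

Shape 6 is a regular polygon drawn with `<path>`. Its stroke #ff00ff means engrave at S395, F2703. After flipping Y the toolpath is (64.865,53.120) → (33.712,69.320) → (32.165,104.399) → (61.771,123.278) → (92.924,107.078) → (94.471,71.999) → (64.865,53.120), returning to the start.

G21
G90
G00 X169.146 Y177.666
M3 S814
G1 X65.039 Y191.208 F896
G1 X144.067 Y183.415
G1 X175.180 Y63.909
G1 X221.526 Y89.441
G1 X169.146 Y177.666
G00 X216.177 Y36.945
M3 S814
G1 X213.994 Y42.116 F896
G1 X216.108 Y47.316
G1 X221.279 Y49.499
G1 X226.479 Y47.385
G1 X228.662 Y42.214
G1 X226.548 Y37.014
G1 X221.377 Y34.831
G1 X216.177 Y36.945
G00 X114.471 Y119.880
M3 S814
G1 X212.803 Y116.816 F896
G1 X25.653 Y138.504
G1 X114.471 Y119.880
G00 X32.314 Y118.717
M3 S558
G1 X84.880 Y118.717 F1847
G1 X84.880 Y102.674
G1 X32.314 Y102.674
G1 X32.314 Y118.717
G00 X153.930 Y58.867
M3 S814
G1 X120.337 Y27.618 F896
G1 X68.527 Y92.094
G1 X173.898 Y130.115
G1 X70.270 Y19.039
G1 X242.585 Y151.692
G1 X153.930 Y58.867
G00 X64.865 Y53.120
M3 S395
G1 X33.712 Y69.320 F2703
G1 X32.165 Y104.399
G1 X61.771 Y123.278
G1 X92.924 Y107.078
G1 X94.471 Y71.999
G1 X64.865 Y53.120
M5
G00 X0.000 Y0.000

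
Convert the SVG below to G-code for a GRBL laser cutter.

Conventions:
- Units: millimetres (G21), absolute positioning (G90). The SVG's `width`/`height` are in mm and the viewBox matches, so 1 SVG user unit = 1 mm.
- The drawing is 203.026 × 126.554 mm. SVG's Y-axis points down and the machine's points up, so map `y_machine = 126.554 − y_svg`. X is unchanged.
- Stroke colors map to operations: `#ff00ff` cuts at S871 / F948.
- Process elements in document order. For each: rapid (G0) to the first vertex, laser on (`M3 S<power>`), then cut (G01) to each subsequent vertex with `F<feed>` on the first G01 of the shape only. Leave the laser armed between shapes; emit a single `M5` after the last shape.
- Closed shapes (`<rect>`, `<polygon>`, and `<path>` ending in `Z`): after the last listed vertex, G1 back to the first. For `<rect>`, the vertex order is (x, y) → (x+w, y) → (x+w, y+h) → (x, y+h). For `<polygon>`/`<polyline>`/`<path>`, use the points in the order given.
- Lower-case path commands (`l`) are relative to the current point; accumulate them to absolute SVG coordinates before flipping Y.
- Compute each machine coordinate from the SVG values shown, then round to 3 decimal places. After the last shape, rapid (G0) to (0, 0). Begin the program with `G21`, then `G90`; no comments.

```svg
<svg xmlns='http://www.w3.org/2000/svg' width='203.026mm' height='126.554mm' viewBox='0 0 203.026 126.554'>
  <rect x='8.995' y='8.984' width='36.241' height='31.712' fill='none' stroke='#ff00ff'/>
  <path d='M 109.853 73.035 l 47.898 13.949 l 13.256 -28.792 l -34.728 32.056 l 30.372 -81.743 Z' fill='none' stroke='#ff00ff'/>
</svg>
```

G21
G90
G0 X8.995 Y117.570
M3 S871
G01 X45.236 Y117.570 F948
G01 X45.236 Y85.858
G01 X8.995 Y85.858
G01 X8.995 Y117.570
G0 X109.853 Y53.519
M3 S871
G01 X157.751 Y39.570 F948
G01 X171.007 Y68.362
G01 X136.279 Y36.306
G01 X166.651 Y118.049
G01 X109.853 Y53.519
M5
G0 X0.000 Y0.000

viewBox `0 0 203.026 126.554` with mm width/height → 1 unit = 1 mm. Flip: y_m = 126.554 − y_svg.

**Shape 1** — `<rect>` rectangle, stroke `#ff00ff` → cut (S871, F948). Machine vertices: (8.995,117.570) → (45.236,117.570) → (45.236,85.858) → (8.995,85.858) → (8.995,117.570). Closed: final G1 returns to the first vertex.

**Shape 2** — `<path>` closed polygon, stroke `#ff00ff` → cut (S871, F948). Machine vertices: (109.853,53.519) → (157.751,39.570) → (171.007,68.362) → (136.279,36.306) → (166.651,118.049) → (109.853,53.519). Closed: final G1 returns to the first vertex.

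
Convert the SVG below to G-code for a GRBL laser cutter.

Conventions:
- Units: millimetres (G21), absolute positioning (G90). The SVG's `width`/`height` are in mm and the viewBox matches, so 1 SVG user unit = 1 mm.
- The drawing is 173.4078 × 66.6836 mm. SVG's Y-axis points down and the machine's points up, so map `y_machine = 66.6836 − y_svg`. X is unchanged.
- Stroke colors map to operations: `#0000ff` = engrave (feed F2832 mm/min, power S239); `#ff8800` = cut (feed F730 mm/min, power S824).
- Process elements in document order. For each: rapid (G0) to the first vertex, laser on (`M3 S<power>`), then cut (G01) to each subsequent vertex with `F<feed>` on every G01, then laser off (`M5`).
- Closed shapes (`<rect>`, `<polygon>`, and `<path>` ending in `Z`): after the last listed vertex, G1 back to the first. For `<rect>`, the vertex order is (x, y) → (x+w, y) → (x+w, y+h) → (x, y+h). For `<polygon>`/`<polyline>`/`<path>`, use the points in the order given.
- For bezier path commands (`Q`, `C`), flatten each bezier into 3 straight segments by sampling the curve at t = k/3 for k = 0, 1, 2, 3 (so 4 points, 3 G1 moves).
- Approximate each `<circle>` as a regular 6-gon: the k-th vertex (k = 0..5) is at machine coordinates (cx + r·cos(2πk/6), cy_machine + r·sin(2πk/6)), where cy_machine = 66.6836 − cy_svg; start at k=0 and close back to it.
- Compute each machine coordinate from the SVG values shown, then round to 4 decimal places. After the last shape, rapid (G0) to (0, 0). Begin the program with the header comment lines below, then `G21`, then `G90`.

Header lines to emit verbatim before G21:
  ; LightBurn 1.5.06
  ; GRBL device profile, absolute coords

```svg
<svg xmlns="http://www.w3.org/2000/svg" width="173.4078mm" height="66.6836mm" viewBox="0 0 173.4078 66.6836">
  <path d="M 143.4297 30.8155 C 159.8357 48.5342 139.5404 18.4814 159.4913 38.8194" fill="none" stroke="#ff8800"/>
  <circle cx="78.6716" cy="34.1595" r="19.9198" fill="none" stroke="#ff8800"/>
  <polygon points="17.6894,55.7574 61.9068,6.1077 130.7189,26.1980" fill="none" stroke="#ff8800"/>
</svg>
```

; LightBurn 1.5.06
; GRBL device profile, absolute coords
G21
G90
G0 X143.4297 Y35.8681
M3 S824
G01 X150.4518 Y30.4376 F730
G01 X150.1059 Y35.0409 F730
G01 X159.4913 Y27.8642 F730
M5
G0 X98.5914 Y32.5241
M3 S824
G01 X88.6315 Y49.7752 F730
G01 X68.7117 Y49.7752 F730
G01 X58.7518 Y32.5241 F730
G01 X68.7117 Y15.2730 F730
G01 X88.6315 Y15.2730 F730
G01 X98.5914 Y32.5241 F730
M5
G0 X17.6894 Y10.9262
M3 S824
G01 X61.9068 Y60.5759 F730
G01 X130.7189 Y40.4856 F730
G01 X17.6894 Y10.9262 F730
M5
G0 X0.0000 Y0.0000

1 u = 1 mm; y_m = 66.6836 − y.

[1] `<path>` cubic bezier, #ff8800→cut S824 F730: (143.4297,35.8681) → (150.4518,30.4376) → (150.1059,35.0409) → (159.4913,27.8642)

[2] `<circle>` circle, #ff8800→cut S824 F730: (98.5914,32.5241) → (88.6315,49.7752) → (68.7117,49.7752) → (58.7518,32.5241) → (68.7117,15.2730) → (88.6315,15.2730) → (98.5914,32.5241) (closed)

[3] `<polygon>` closed polygon, #ff8800→cut S824 F730: (17.6894,10.9262) → (61.9068,60.5759) → (130.7189,40.4856) → (17.6894,10.9262) (closed)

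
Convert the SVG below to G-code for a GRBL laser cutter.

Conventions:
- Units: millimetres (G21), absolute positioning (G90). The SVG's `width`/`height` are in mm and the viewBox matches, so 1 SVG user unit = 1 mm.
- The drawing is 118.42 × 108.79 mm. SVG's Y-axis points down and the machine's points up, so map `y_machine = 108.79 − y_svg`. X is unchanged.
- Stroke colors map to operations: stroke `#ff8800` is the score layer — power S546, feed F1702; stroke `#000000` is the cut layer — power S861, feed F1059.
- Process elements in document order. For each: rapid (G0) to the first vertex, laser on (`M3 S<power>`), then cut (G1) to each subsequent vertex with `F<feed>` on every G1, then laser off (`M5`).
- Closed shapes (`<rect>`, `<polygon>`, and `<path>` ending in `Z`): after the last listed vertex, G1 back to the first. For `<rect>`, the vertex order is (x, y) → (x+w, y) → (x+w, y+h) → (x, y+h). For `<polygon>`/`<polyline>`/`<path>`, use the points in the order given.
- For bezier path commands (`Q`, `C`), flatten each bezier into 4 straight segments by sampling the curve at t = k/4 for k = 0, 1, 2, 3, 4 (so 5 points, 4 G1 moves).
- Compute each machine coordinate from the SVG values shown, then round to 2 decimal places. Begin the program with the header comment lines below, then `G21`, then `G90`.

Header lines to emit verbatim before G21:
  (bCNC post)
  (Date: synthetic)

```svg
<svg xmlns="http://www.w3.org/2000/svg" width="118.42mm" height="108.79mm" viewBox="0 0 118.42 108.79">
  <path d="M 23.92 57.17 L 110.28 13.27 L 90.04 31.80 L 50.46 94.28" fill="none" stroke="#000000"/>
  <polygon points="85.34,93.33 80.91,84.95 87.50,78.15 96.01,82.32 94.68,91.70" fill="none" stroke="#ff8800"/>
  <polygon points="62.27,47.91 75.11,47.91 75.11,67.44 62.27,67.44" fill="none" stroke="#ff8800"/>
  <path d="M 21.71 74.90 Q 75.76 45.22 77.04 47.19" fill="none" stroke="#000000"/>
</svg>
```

1 u = 1 mm; y_m = 108.79 − y.

[1] `<path>` open polyline, #000000→cut S861 F1059: (23.92,51.62) → (110.28,95.52) → (90.04,76.99) → (50.46,14.51)

[2] `<polygon>` regular polygon, #ff8800→score S546 F1702: (85.34,15.46) → (80.91,23.84) → (87.50,30.64) → (96.01,26.47) → (94.68,17.09) → (85.34,15.46) (closed)

[3] `<polygon>` rectangle, #ff8800→score S546 F1702: (62.27,60.88) → (75.11,60.88) → (75.11,41.35) → (62.27,41.35) → (62.27,60.88) (closed)

[4] `<path>` quadratic bezier, #000000→cut S861 F1059: (21.71,33.89) → (45.44,46.75) → (62.57,55.66) → (73.10,60.61) → (77.04,61.60)

(bCNC post)
(Date: synthetic)
G21
G90
G0 X23.92 Y51.62
M3 S861
G1 X110.28 Y95.52 F1059
G1 X90.04 Y76.99 F1059
G1 X50.46 Y14.51 F1059
M5
G0 X85.34 Y15.46
M3 S546
G1 X80.91 Y23.84 F1702
G1 X87.50 Y30.64 F1702
G1 X96.01 Y26.47 F1702
G1 X94.68 Y17.09 F1702
G1 X85.34 Y15.46 F1702
M5
G0 X62.27 Y60.88
M3 S546
G1 X75.11 Y60.88 F1702
G1 X75.11 Y41.35 F1702
G1 X62.27 Y41.35 F1702
G1 X62.27 Y60.88 F1702
M5
G0 X21.71 Y33.89
M3 S861
G1 X45.44 Y46.75 F1059
G1 X62.57 Y55.66 F1059
G1 X73.10 Y60.61 F1059
G1 X77.04 Y61.60 F1059
M5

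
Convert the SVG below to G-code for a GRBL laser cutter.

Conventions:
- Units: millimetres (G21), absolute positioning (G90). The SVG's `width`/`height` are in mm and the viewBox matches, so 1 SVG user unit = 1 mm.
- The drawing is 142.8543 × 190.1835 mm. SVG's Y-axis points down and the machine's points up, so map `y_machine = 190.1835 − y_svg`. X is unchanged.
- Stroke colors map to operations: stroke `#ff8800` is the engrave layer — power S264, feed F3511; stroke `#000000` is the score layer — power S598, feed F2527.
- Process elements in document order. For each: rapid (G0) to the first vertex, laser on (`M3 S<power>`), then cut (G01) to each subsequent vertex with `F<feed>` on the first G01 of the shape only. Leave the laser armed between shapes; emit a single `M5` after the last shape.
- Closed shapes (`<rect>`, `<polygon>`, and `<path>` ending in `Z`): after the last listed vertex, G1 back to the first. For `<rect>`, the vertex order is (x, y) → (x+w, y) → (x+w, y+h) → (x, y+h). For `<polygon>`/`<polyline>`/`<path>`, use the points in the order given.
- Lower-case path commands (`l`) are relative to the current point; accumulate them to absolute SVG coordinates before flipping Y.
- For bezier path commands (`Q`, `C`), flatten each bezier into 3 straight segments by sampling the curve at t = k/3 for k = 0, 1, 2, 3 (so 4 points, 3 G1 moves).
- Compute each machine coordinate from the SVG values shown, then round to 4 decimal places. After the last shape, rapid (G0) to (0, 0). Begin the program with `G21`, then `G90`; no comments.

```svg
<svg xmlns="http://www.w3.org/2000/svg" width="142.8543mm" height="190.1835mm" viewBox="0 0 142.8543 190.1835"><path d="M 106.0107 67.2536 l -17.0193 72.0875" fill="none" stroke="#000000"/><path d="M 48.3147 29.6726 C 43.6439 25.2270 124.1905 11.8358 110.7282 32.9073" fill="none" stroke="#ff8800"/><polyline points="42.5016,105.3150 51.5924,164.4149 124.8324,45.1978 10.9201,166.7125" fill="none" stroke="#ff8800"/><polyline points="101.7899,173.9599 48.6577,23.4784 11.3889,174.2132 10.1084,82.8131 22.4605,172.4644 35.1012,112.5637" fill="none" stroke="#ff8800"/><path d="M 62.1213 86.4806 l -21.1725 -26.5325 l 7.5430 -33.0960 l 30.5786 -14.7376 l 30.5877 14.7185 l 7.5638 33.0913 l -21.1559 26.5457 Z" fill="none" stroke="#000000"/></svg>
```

G21
G90
G0 X106.0107 Y122.9299
M3 S598
G01 X88.9914 Y50.8424 F2527
G0 X48.3147 Y160.5109
M3 S264
G01 X65.4117 Y166.3307 F3511
G01 X99.4922 Y168.4678
G01 X110.7282 Y157.2762
G0 X42.5016 Y84.8685
M3 S264
G01 X51.5924 Y25.7686 F3511
G01 X124.8324 Y144.9857
G01 X10.9201 Y23.4710
G0 X101.7899 Y16.2236
M3 S264
G01 X48.6577 Y166.7051 F3511
G01 X11.3889 Y15.9703
G01 X10.1084 Y107.3704
G01 X22.4605 Y17.7191
G01 X35.1012 Y77.6198
G0 X62.1213 Y103.7029
M3 S598
G01 X40.9488 Y130.2354 F2527
G01 X48.4918 Y163.3314
G01 X79.0704 Y178.0690
G01 X109.6581 Y163.3505
G01 X117.2219 Y130.2592
G01 X96.0660 Y103.7135
G01 X62.1213 Y103.7029
M5
G0 X0.0000 Y0.0000

Since the viewBox matches the mm dimensions, user units are millimetres directly. The only transform is the Y-flip y_m = 190.1835 − y_svg.

Shape 1 is a line segment drawn with `<path>`. Its stroke #000000 means score at S598, F2527. After flipping Y the toolpath is (106.0107,122.9299) → (88.9914,50.8424).

Shape 2 is a cubic bezier drawn with `<path>`. Its stroke #ff8800 means engrave at S264, F3511. After flipping Y the toolpath is (48.3147,160.5109) → (65.4117,166.3307) → (99.4922,168.4678) → (110.7282,157.2762).

Shape 3 is a open polyline drawn with `<polyline>`. Its stroke #ff8800 means engrave at S264, F3511. After flipping Y the toolpath is (42.5016,84.8685) → (51.5924,25.7686) → (124.8324,144.9857) → (10.9201,23.4710).

Shape 4 is a open polyline drawn with `<polyline>`. Its stroke #ff8800 means engrave at S264, F3511. After flipping Y the toolpath is (101.7899,16.2236) → (48.6577,166.7051) → (11.3889,15.9703) → (10.1084,107.3704) → (22.4605,17.7191) → (35.1012,77.6198).

Shape 5 is a regular polygon drawn with `<path>`. Its stroke #000000 means score at S598, F2527. After flipping Y the toolpath is (62.1213,103.7029) → (40.9488,130.2354) → (48.4918,163.3314) → (79.0704,178.0690) → (109.6581,163.3505) → (117.2219,130.2592) → (96.0660,103.7135) → (62.1213,103.7029), returning to the start.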